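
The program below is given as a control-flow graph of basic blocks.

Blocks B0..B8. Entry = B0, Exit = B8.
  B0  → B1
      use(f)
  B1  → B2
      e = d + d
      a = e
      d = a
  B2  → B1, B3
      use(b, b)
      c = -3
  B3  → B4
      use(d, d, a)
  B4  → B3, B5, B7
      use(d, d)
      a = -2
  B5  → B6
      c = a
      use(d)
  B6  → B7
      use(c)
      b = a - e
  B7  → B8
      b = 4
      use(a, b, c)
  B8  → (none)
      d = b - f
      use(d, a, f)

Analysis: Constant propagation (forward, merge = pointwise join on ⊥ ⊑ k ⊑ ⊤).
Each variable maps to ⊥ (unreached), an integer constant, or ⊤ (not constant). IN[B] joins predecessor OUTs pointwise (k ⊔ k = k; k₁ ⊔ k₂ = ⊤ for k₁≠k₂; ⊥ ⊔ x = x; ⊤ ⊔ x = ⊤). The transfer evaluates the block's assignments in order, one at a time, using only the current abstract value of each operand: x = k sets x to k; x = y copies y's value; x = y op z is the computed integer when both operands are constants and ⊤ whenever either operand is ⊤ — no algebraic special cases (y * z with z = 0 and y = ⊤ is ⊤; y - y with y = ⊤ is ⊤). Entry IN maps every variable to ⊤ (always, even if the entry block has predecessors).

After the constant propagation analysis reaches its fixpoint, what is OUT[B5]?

Per-block solution:
  B0: | IN=(all ⊤) | OUT=(all ⊤)
  B1: | IN=(all ⊤) | OUT=(all ⊤)
  B2: | IN=(all ⊤) | OUT={c:-3; rest ⊤}
  B3: | IN={c:-3; rest ⊤} | OUT={c:-3; rest ⊤}
  B4: | IN={c:-3; rest ⊤} | OUT={a:-2, c:-3; rest ⊤}
  B5: | IN={a:-2, c:-3; rest ⊤} | OUT={a:-2, c:-2; rest ⊤}
  B6: | IN={a:-2, c:-2; rest ⊤} | OUT={a:-2, c:-2; rest ⊤}
  B7: | IN={a:-2; rest ⊤} | OUT={a:-2, b:4; rest ⊤}
  B8: | IN={a:-2, b:4; rest ⊤} | OUT={a:-2, b:4; rest ⊤}

Merge at B5: IN[B5] = OUT[B4] = {a: -2, b: ⊤, c: -3, d: ⊤, e: ⊤, f: ⊤}
Applying B5's transfer function to that IN value gives OUT[B5] (row B5 above).

Answer: {a: -2, b: ⊤, c: -2, d: ⊤, e: ⊤, f: ⊤}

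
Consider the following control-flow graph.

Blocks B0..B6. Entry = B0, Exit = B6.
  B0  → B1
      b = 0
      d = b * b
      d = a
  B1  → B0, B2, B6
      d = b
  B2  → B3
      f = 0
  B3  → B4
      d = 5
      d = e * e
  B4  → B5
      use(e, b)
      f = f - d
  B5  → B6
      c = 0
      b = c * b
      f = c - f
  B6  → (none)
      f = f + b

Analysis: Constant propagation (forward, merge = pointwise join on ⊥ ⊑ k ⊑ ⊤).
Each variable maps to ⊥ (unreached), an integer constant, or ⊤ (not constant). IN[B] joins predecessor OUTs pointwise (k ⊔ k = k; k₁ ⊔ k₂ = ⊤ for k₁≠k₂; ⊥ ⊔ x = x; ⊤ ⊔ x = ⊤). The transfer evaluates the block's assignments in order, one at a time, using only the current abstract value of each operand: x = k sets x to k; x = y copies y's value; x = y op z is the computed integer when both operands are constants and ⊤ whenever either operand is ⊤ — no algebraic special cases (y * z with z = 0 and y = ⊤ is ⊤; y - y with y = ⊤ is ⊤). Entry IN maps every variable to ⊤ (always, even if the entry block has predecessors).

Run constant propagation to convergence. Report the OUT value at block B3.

Per-block solution:
  B0: | IN=(all ⊤) | OUT={b:0; rest ⊤}
  B1: | IN={b:0; rest ⊤} | OUT={b:0, d:0; rest ⊤}
  B2: | IN={b:0, d:0; rest ⊤} | OUT={b:0, d:0, f:0; rest ⊤}
  B3: | IN={b:0, d:0, f:0; rest ⊤} | OUT={b:0, f:0; rest ⊤}
  B4: | IN={b:0, f:0; rest ⊤} | OUT={b:0; rest ⊤}
  B5: | IN={b:0; rest ⊤} | OUT={b:0, c:0; rest ⊤}
  B6: | IN={b:0; rest ⊤} | OUT={b:0; rest ⊤}

Merge at B3: IN[B3] = OUT[B2] = {a: ⊤, b: 0, c: ⊤, d: 0, e: ⊤, f: 0}
Applying B3's transfer function to that IN value gives OUT[B3] (row B3 above).

Answer: {a: ⊤, b: 0, c: ⊤, d: ⊤, e: ⊤, f: 0}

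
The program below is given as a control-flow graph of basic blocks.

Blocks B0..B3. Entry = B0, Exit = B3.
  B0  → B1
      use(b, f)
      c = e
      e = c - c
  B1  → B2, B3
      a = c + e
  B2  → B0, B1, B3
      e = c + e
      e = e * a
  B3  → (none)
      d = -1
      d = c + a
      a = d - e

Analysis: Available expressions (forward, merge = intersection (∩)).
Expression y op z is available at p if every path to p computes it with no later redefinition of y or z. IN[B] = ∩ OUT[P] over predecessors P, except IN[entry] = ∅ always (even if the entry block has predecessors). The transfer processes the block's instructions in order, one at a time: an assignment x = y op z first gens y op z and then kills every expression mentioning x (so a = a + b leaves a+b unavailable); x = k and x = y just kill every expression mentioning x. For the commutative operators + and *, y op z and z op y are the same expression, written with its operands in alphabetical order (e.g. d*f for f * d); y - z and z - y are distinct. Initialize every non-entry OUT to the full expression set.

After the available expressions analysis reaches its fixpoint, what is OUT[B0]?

Fixpoint table:
  B0: | IN={} | OUT={c-c}
  B1: | IN={c-c} | OUT={c+e, c-c}
  B2: | IN={c+e, c-c} | OUT={c-c}
  B3: | IN={c-c} | OUT={c-c, d-e}

Merge at B0 (entry node, so the boundary value {} is joined with the incoming edge(s)): IN[B0] = {} ∩ OUT[B2] = {}
Applying B0's transfer function to that IN value gives OUT[B0] (row B0 above).

Answer: {c-c}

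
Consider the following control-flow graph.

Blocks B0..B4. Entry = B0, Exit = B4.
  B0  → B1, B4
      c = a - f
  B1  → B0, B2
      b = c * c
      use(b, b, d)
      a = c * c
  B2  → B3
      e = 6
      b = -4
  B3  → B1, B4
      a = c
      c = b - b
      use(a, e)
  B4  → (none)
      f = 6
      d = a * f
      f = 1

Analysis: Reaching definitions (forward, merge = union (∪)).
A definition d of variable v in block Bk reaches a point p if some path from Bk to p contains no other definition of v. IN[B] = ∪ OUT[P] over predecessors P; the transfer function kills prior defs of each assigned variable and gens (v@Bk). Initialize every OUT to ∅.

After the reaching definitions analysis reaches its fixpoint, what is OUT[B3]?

Converged values:
  B0:  IN={a@B1, b@B1, c@B0, c@B3, e@B2}  OUT={a@B1, b@B1, c@B0, e@B2}
  B1:  IN={a@B1, a@B3, b@B1, b@B2, c@B0, c@B3, e@B2}  OUT={a@B1, b@B1, c@B0, c@B3, e@B2}
  B2:  IN={a@B1, b@B1, c@B0, c@B3, e@B2}  OUT={a@B1, b@B2, c@B0, c@B3, e@B2}
  B3:  IN={a@B1, b@B2, c@B0, c@B3, e@B2}  OUT={a@B3, b@B2, c@B3, e@B2}
  B4:  IN={a@B1, a@B3, b@B1, b@B2, c@B0, c@B3, e@B2}  OUT={a@B1, a@B3, b@B1, b@B2, c@B0, c@B3, d@B4, e@B2, f@B4}

Merge at B3: IN[B3] = OUT[B2] = {a@B1, b@B2, c@B0, c@B3, e@B2}
Applying B3's transfer function to that IN value gives OUT[B3] (row B3 above).

Answer: {a@B3, b@B2, c@B3, e@B2}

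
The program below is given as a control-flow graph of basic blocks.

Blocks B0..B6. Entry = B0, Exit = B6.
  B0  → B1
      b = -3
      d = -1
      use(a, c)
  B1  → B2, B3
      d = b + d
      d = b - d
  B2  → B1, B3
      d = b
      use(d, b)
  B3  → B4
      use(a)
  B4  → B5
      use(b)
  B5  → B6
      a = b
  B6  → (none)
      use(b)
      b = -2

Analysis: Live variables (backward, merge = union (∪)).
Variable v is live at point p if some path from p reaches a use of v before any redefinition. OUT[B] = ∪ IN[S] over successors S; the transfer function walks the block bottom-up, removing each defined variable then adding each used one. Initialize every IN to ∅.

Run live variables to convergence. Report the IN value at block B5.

Converged values:
  B0: | IN={a, c} | OUT={a, b, d}
  B1: | IN={a, b, d} | OUT={a, b}
  B2: | IN={a, b} | OUT={a, b, d}
  B3: | IN={a, b} | OUT={b}
  B4: | IN={b} | OUT={b}
  B5: | IN={b} | OUT={b}
  B6: | IN={b} | OUT={}

Merge at B5: OUT[B5] = IN[B6] = {b}
Applying B5's transfer function to that OUT value gives IN[B5] (row B5 above).

Answer: {b}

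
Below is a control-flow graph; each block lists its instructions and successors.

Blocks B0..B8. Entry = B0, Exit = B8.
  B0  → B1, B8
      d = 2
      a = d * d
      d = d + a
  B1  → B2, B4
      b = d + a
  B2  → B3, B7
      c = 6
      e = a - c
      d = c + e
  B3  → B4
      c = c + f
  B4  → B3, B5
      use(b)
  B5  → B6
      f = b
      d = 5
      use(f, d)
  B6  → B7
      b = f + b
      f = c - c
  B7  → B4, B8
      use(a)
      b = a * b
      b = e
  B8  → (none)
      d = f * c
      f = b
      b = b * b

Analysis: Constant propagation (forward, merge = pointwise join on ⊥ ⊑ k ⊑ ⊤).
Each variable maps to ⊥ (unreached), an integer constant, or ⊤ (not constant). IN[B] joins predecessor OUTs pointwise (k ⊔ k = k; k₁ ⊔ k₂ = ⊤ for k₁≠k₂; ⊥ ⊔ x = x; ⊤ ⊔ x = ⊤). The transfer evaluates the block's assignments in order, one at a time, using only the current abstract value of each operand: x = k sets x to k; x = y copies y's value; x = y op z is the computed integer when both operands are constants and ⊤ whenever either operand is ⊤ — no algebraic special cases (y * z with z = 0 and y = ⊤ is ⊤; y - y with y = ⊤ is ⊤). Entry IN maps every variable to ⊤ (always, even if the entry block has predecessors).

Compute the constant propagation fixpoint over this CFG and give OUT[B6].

Answer: {a: 4, b: ⊤, c: ⊤, d: 5, e: ⊤, f: ⊤}

Derivation:
Fixpoint table:
  B0: | IN=(all ⊤) | OUT={a:4, d:6; rest ⊤}
  B1: | IN={a:4, d:6; rest ⊤} | OUT={a:4, b:10, d:6; rest ⊤}
  B2: | IN={a:4, b:10, d:6; rest ⊤} | OUT={a:4, b:10, c:6, d:4, e:-2; rest ⊤}
  B3: | IN={a:4; rest ⊤} | OUT={a:4; rest ⊤}
  B4: | IN={a:4; rest ⊤} | OUT={a:4; rest ⊤}
  B5: | IN={a:4; rest ⊤} | OUT={a:4, d:5; rest ⊤}
  B6: | IN={a:4, d:5; rest ⊤} | OUT={a:4, d:5; rest ⊤}
  B7: | IN={a:4; rest ⊤} | OUT={a:4; rest ⊤}
  B8: | IN={a:4; rest ⊤} | OUT={a:4; rest ⊤}

Merge at B6: IN[B6] = OUT[B5] = {a: 4, b: ⊤, c: ⊤, d: 5, e: ⊤, f: ⊤}
Applying B6's transfer function to that IN value gives OUT[B6] (row B6 above).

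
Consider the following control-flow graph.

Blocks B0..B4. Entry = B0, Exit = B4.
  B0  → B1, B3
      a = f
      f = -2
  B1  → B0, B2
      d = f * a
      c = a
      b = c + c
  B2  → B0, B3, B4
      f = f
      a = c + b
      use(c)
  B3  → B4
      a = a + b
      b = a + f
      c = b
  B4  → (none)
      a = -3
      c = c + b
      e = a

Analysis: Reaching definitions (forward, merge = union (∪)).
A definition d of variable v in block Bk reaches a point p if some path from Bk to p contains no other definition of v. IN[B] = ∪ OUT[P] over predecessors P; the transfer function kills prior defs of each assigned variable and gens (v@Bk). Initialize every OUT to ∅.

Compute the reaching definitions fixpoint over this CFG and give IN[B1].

Converged values:
  B0:  IN={a@B0, a@B2, b@B1, c@B1, d@B1, f@B0, f@B2}  OUT={a@B0, b@B1, c@B1, d@B1, f@B0}
  B1:  IN={a@B0, b@B1, c@B1, d@B1, f@B0}  OUT={a@B0, b@B1, c@B1, d@B1, f@B0}
  B2:  IN={a@B0, b@B1, c@B1, d@B1, f@B0}  OUT={a@B2, b@B1, c@B1, d@B1, f@B2}
  B3:  IN={a@B0, a@B2, b@B1, c@B1, d@B1, f@B0, f@B2}  OUT={a@B3, b@B3, c@B3, d@B1, f@B0, f@B2}
  B4:  IN={a@B2, a@B3, b@B1, b@B3, c@B1, c@B3, d@B1, f@B0, f@B2}  OUT={a@B4, b@B1, b@B3, c@B4, d@B1, e@B4, f@B0, f@B2}

Merge at B1: IN[B1] = OUT[B0] = {a@B0, b@B1, c@B1, d@B1, f@B0}

Answer: {a@B0, b@B1, c@B1, d@B1, f@B0}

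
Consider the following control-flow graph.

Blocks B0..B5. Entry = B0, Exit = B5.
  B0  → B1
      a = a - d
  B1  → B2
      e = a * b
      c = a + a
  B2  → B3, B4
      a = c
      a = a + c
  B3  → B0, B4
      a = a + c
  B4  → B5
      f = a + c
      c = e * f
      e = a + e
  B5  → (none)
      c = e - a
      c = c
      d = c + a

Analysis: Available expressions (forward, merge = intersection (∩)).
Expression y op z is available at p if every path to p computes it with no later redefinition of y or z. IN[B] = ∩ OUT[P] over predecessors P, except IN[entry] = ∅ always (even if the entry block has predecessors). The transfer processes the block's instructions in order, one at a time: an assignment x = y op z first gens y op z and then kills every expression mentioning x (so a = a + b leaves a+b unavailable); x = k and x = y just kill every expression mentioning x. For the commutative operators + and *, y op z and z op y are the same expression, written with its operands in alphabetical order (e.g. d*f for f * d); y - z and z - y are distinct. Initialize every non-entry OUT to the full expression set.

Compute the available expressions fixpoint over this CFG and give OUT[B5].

Fixpoint table:
  B0:  IN={}  OUT={}
  B1:  IN={}  OUT={a*b, a+a}
  B2:  IN={a*b, a+a}  OUT={}
  B3:  IN={}  OUT={}
  B4:  IN={}  OUT={}
  B5:  IN={}  OUT={a+c, e-a}

Merge at B5: IN[B5] = OUT[B4] = {}
Applying B5's transfer function to that IN value gives OUT[B5] (row B5 above).

Answer: {a+c, e-a}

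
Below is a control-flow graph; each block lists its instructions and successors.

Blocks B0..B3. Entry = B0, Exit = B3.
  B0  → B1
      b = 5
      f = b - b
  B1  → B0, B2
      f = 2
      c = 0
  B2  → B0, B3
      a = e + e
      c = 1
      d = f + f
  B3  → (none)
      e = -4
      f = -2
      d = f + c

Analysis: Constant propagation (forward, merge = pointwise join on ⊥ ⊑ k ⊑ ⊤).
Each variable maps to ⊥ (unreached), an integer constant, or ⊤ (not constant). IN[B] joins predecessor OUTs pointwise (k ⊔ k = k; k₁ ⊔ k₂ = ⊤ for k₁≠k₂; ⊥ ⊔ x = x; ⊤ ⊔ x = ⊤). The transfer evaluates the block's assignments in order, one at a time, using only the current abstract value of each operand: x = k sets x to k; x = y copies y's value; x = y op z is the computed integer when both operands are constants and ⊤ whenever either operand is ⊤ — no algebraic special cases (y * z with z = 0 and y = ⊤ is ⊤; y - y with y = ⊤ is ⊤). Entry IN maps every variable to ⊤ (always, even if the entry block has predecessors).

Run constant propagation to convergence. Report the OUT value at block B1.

Answer: {a: ⊤, b: 5, c: 0, d: ⊤, e: ⊤, f: 2}

Derivation:
Converged values:
  B0: | IN=(all ⊤) | OUT={b:5, f:0; rest ⊤}
  B1: | IN={b:5, f:0; rest ⊤} | OUT={b:5, c:0, f:2; rest ⊤}
  B2: | IN={b:5, c:0, f:2; rest ⊤} | OUT={b:5, c:1, d:4, f:2; rest ⊤}
  B3: | IN={b:5, c:1, d:4, f:2; rest ⊤} | OUT={b:5, c:1, d:-1, e:-4, f:-2; rest ⊤}

Merge at B1: IN[B1] = OUT[B0] = {a: ⊤, b: 5, c: ⊤, d: ⊤, e: ⊤, f: 0}
Applying B1's transfer function to that IN value gives OUT[B1] (row B1 above).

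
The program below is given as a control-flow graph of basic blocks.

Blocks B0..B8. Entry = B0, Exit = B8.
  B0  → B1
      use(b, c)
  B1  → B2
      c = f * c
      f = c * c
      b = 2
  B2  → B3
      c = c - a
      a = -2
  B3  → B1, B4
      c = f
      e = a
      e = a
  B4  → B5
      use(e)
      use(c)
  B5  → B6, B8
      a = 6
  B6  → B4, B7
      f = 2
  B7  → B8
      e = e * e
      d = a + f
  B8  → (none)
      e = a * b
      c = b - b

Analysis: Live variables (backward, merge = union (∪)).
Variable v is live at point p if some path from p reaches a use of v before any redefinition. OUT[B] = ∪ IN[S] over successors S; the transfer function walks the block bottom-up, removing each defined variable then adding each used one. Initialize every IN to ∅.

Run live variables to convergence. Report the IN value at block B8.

Per-block solution:
  B0:  IN={a, b, c, f}  OUT={a, c, f}
  B1:  IN={a, c, f}  OUT={a, b, c, f}
  B2:  IN={a, b, c, f}  OUT={a, b, f}
  B3:  IN={a, b, f}  OUT={a, b, c, e, f}
  B4:  IN={b, c, e}  OUT={b, c, e}
  B5:  IN={b, c, e}  OUT={a, b, c, e}
  B6:  IN={a, b, c, e}  OUT={a, b, c, e, f}
  B7:  IN={a, b, e, f}  OUT={a, b}
  B8:  IN={a, b}  OUT={}

B8 is the boundary node: OUT[B8] = {}
Applying B8's transfer function to that OUT value gives IN[B8] (row B8 above).

Answer: {a, b}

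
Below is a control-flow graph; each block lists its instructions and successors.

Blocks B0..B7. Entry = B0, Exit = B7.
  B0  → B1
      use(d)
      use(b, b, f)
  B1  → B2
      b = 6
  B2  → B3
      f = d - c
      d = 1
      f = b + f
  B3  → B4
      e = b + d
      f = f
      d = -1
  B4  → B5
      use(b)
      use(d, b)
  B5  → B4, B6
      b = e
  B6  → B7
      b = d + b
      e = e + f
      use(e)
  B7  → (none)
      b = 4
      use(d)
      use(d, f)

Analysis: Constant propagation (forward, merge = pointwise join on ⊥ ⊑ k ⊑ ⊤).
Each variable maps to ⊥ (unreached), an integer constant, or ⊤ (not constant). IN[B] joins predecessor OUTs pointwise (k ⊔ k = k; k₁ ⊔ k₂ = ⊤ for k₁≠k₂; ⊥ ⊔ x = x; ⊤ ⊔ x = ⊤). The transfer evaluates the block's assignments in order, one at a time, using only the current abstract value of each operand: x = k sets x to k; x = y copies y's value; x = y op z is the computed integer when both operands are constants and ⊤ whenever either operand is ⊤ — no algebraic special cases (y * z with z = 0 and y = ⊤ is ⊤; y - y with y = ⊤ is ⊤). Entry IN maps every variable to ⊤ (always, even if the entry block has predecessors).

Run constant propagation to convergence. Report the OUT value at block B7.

Per-block solution:
  B0:   IN=(all ⊤)   OUT=(all ⊤)
  B1:   IN=(all ⊤)   OUT={b:6; rest ⊤}
  B2:   IN={b:6; rest ⊤}   OUT={b:6, d:1; rest ⊤}
  B3:   IN={b:6, d:1; rest ⊤}   OUT={b:6, d:-1, e:7; rest ⊤}
  B4:   IN={d:-1, e:7; rest ⊤}   OUT={d:-1, e:7; rest ⊤}
  B5:   IN={d:-1, e:7; rest ⊤}   OUT={b:7, d:-1, e:7; rest ⊤}
  B6:   IN={b:7, d:-1, e:7; rest ⊤}   OUT={b:6, d:-1; rest ⊤}
  B7:   IN={b:6, d:-1; rest ⊤}   OUT={b:4, d:-1; rest ⊤}

Merge at B7: IN[B7] = OUT[B6] = {a: ⊤, b: 6, c: ⊤, d: -1, e: ⊤, f: ⊤}
Applying B7's transfer function to that IN value gives OUT[B7] (row B7 above).

Answer: {a: ⊤, b: 4, c: ⊤, d: -1, e: ⊤, f: ⊤}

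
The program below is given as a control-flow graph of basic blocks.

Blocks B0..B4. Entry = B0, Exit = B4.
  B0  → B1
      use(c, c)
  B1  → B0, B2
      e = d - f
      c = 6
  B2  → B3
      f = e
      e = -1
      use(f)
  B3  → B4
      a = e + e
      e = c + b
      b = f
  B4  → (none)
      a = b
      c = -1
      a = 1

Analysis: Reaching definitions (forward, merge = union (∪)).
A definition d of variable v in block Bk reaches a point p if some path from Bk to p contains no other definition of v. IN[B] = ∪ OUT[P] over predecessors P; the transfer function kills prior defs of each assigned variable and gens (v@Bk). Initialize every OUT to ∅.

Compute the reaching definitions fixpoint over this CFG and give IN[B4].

Answer: {a@B3, b@B3, c@B1, e@B3, f@B2}

Trace:
Per-block solution:
  B0:   IN={c@B1, e@B1}   OUT={c@B1, e@B1}
  B1:   IN={c@B1, e@B1}   OUT={c@B1, e@B1}
  B2:   IN={c@B1, e@B1}   OUT={c@B1, e@B2, f@B2}
  B3:   IN={c@B1, e@B2, f@B2}   OUT={a@B3, b@B3, c@B1, e@B3, f@B2}
  B4:   IN={a@B3, b@B3, c@B1, e@B3, f@B2}   OUT={a@B4, b@B3, c@B4, e@B3, f@B2}

Merge at B4: IN[B4] = OUT[B3] = {a@B3, b@B3, c@B1, e@B3, f@B2}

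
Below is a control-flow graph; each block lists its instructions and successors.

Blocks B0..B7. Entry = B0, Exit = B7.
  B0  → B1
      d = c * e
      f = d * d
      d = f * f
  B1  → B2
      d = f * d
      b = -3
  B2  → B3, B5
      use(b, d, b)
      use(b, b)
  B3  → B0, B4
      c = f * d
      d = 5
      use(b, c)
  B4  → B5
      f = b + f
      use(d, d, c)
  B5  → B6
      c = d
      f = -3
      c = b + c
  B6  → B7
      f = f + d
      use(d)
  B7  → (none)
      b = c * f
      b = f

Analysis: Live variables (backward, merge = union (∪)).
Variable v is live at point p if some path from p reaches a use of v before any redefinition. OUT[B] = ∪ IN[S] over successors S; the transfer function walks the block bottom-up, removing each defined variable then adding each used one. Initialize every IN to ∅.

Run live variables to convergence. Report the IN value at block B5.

Per-block solution:
  B0: | IN={c, e} | OUT={d, e, f}
  B1: | IN={d, e, f} | OUT={b, d, e, f}
  B2: | IN={b, d, e, f} | OUT={b, d, e, f}
  B3: | IN={b, d, e, f} | OUT={b, c, d, e, f}
  B4: | IN={b, c, d, f} | OUT={b, d}
  B5: | IN={b, d} | OUT={c, d, f}
  B6: | IN={c, d, f} | OUT={c, f}
  B7: | IN={c, f} | OUT={}

Merge at B5: OUT[B5] = IN[B6] = {c, d, f}
Applying B5's transfer function to that OUT value gives IN[B5] (row B5 above).

Answer: {b, d}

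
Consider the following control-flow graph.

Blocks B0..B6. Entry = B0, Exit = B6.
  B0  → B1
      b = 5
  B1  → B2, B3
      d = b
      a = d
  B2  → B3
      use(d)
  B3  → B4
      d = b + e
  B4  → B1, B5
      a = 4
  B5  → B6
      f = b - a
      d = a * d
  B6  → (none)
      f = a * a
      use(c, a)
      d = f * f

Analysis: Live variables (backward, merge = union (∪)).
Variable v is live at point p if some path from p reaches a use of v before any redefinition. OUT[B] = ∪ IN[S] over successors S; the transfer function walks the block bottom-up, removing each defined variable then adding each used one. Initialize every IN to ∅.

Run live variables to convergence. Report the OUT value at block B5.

Answer: {a, c}

Derivation:
Per-block solution:
  B0:  IN={c, e}  OUT={b, c, e}
  B1:  IN={b, c, e}  OUT={b, c, d, e}
  B2:  IN={b, c, d, e}  OUT={b, c, e}
  B3:  IN={b, c, e}  OUT={b, c, d, e}
  B4:  IN={b, c, d, e}  OUT={a, b, c, d, e}
  B5:  IN={a, b, c, d}  OUT={a, c}
  B6:  IN={a, c}  OUT={}

Merge at B5: OUT[B5] = IN[B6] = {a, c}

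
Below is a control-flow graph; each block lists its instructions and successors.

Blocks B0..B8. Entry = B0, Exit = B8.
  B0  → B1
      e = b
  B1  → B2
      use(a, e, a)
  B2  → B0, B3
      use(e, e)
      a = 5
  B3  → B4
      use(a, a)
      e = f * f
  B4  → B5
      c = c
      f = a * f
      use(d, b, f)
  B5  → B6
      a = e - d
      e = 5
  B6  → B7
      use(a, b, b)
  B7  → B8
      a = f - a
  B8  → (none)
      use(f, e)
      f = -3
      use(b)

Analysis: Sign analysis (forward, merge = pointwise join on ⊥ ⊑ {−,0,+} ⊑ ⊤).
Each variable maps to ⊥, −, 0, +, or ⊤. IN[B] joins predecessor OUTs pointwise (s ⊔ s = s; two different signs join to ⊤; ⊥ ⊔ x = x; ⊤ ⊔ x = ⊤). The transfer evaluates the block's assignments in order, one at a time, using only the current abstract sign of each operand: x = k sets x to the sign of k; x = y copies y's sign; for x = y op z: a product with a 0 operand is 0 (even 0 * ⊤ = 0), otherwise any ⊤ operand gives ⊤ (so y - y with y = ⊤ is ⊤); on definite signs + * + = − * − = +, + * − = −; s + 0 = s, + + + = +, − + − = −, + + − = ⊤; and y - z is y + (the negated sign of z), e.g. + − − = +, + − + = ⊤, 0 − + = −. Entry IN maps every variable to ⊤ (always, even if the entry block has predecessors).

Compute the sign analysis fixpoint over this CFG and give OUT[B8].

Answer: {a: ⊤, b: ⊤, c: ⊤, d: ⊤, e: +, f: -}

Derivation:
Converged values:
  B0: | IN=(all ⊤) | OUT=(all ⊤)
  B1: | IN=(all ⊤) | OUT=(all ⊤)
  B2: | IN=(all ⊤) | OUT={a:+; rest ⊤}
  B3: | IN={a:+; rest ⊤} | OUT={a:+; rest ⊤}
  B4: | IN={a:+; rest ⊤} | OUT={a:+; rest ⊤}
  B5: | IN={a:+; rest ⊤} | OUT={e:+; rest ⊤}
  B6: | IN={e:+; rest ⊤} | OUT={e:+; rest ⊤}
  B7: | IN={e:+; rest ⊤} | OUT={e:+; rest ⊤}
  B8: | IN={e:+; rest ⊤} | OUT={e:+, f:-; rest ⊤}

Merge at B8: IN[B8] = OUT[B7] = {a: ⊤, b: ⊤, c: ⊤, d: ⊤, e: +, f: ⊤}
Applying B8's transfer function to that IN value gives OUT[B8] (row B8 above).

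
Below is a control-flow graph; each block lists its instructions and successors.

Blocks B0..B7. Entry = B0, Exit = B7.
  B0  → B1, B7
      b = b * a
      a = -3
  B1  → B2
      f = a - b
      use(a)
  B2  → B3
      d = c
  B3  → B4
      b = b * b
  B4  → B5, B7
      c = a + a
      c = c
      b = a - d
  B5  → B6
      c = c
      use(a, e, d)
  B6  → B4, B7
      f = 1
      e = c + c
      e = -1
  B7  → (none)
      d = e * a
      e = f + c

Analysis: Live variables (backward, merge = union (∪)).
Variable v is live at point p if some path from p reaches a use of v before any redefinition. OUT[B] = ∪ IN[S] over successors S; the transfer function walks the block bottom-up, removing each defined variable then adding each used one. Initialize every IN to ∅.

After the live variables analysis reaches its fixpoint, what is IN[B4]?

Answer: {a, d, e, f}

Trace:
Converged values:
  B0:   IN={a, b, c, e, f}   OUT={a, b, c, e, f}
  B1:   IN={a, b, c, e}   OUT={a, b, c, e, f}
  B2:   IN={a, b, c, e, f}   OUT={a, b, d, e, f}
  B3:   IN={a, b, d, e, f}   OUT={a, d, e, f}
  B4:   IN={a, d, e, f}   OUT={a, c, d, e, f}
  B5:   IN={a, c, d, e}   OUT={a, c, d}
  B6:   IN={a, c, d}   OUT={a, c, d, e, f}
  B7:   IN={a, c, e, f}   OUT={}

Merge at B4: OUT[B4] = IN[B5] ⊔ IN[B7] = {a, c, d, e, f}
Applying B4's transfer function to that OUT value gives IN[B4] (row B4 above).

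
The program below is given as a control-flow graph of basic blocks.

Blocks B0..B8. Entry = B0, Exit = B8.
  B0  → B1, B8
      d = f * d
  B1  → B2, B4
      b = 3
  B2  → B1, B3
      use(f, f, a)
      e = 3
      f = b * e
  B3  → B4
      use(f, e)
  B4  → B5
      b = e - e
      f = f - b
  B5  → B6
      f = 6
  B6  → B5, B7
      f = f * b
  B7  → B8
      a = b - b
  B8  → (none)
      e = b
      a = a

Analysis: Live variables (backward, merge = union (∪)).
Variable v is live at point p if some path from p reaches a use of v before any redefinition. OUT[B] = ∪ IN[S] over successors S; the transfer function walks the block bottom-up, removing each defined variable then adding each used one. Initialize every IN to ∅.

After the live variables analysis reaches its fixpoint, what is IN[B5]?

Answer: {b}

Derivation:
Per-block solution:
  B0:  IN={a, b, d, e, f}  OUT={a, b, e, f}
  B1:  IN={a, e, f}  OUT={a, b, e, f}
  B2:  IN={a, b, f}  OUT={a, e, f}
  B3:  IN={e, f}  OUT={e, f}
  B4:  IN={e, f}  OUT={b}
  B5:  IN={b}  OUT={b, f}
  B6:  IN={b, f}  OUT={b}
  B7:  IN={b}  OUT={a, b}
  B8:  IN={a, b}  OUT={}

Merge at B5: OUT[B5] = IN[B6] = {b, f}
Applying B5's transfer function to that OUT value gives IN[B5] (row B5 above).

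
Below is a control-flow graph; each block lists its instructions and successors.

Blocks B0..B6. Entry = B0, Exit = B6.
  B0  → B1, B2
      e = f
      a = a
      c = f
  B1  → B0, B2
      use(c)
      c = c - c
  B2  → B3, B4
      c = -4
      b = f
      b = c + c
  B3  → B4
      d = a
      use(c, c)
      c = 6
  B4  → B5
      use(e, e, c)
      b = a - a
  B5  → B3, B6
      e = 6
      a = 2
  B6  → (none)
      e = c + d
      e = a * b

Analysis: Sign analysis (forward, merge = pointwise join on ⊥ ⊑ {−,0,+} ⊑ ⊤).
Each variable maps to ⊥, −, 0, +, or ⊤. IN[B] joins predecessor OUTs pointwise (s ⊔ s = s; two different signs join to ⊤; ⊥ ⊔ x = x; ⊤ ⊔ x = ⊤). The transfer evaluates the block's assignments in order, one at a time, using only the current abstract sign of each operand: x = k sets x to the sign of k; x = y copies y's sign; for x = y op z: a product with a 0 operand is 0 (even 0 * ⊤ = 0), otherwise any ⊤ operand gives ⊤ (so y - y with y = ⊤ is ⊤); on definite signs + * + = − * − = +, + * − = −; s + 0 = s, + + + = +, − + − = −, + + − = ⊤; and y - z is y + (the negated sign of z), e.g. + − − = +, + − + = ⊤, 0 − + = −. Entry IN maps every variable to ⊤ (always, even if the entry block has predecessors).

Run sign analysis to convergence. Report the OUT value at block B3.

Answer: {a: ⊤, b: ⊤, c: +, d: ⊤, e: ⊤, f: ⊤}

Working:
Converged values:
  B0:  IN=(all ⊤)  OUT=(all ⊤)
  B1:  IN=(all ⊤)  OUT=(all ⊤)
  B2:  IN=(all ⊤)  OUT={b:-, c:-; rest ⊤}
  B3:  IN=(all ⊤)  OUT={c:+; rest ⊤}
  B4:  IN=(all ⊤)  OUT=(all ⊤)
  B5:  IN=(all ⊤)  OUT={a:+, e:+; rest ⊤}
  B6:  IN={a:+, e:+; rest ⊤}  OUT={a:+; rest ⊤}

Merge at B3: IN[B3] = OUT[B2] ⊔ OUT[B5] = {a: ⊤, b: ⊤, c: ⊤, d: ⊤, e: ⊤, f: ⊤}
Applying B3's transfer function to that IN value gives OUT[B3] (row B3 above).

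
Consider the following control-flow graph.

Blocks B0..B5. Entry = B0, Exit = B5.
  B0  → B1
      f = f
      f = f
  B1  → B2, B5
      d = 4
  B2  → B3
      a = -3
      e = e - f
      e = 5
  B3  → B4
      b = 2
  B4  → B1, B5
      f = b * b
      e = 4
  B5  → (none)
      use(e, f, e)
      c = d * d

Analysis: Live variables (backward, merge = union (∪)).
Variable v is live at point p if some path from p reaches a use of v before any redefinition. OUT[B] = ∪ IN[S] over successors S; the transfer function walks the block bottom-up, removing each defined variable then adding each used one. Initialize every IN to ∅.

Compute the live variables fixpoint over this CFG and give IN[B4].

Fixpoint table:
  B0:  IN={e, f}  OUT={e, f}
  B1:  IN={e, f}  OUT={d, e, f}
  B2:  IN={d, e, f}  OUT={d}
  B3:  IN={d}  OUT={b, d}
  B4:  IN={b, d}  OUT={d, e, f}
  B5:  IN={d, e, f}  OUT={}

Merge at B4: OUT[B4] = IN[B1] ⊔ IN[B5] = {d, e, f}
Applying B4's transfer function to that OUT value gives IN[B4] (row B4 above).

Answer: {b, d}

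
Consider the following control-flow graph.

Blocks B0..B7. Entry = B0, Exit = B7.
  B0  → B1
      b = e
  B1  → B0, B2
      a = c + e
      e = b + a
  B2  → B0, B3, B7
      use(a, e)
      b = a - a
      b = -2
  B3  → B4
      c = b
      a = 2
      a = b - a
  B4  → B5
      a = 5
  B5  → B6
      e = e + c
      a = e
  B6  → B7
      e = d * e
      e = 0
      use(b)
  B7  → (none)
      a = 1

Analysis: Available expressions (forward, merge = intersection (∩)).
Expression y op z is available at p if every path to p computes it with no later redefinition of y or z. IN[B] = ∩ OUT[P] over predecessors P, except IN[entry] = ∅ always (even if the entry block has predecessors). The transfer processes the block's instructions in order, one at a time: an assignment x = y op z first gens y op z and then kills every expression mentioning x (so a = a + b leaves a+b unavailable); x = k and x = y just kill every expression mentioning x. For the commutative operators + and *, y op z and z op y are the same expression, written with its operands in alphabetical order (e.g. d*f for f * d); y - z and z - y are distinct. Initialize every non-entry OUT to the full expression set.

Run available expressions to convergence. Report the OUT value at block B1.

Answer: {a+b}

Working:
Converged values:
  B0: | IN={} | OUT={}
  B1: | IN={} | OUT={a+b}
  B2: | IN={a+b} | OUT={a-a}
  B3: | IN={a-a} | OUT={}
  B4: | IN={} | OUT={}
  B5: | IN={} | OUT={}
  B6: | IN={} | OUT={}
  B7: | IN={} | OUT={}

Merge at B1: IN[B1] = OUT[B0] = {}
Applying B1's transfer function to that IN value gives OUT[B1] (row B1 above).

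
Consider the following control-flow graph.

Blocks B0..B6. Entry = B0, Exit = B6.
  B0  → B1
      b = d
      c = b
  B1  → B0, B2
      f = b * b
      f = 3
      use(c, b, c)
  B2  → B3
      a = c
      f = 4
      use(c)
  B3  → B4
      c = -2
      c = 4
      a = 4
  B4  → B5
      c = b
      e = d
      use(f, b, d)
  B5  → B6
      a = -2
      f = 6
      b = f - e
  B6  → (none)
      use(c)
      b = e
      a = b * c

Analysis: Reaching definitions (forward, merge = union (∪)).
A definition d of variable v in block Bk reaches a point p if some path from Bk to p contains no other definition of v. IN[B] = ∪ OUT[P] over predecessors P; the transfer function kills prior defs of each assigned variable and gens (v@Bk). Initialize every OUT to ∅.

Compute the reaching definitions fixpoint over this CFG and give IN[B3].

Answer: {a@B2, b@B0, c@B0, f@B2}

Working:
Per-block solution:
  B0: | IN={b@B0, c@B0, f@B1} | OUT={b@B0, c@B0, f@B1}
  B1: | IN={b@B0, c@B0, f@B1} | OUT={b@B0, c@B0, f@B1}
  B2: | IN={b@B0, c@B0, f@B1} | OUT={a@B2, b@B0, c@B0, f@B2}
  B3: | IN={a@B2, b@B0, c@B0, f@B2} | OUT={a@B3, b@B0, c@B3, f@B2}
  B4: | IN={a@B3, b@B0, c@B3, f@B2} | OUT={a@B3, b@B0, c@B4, e@B4, f@B2}
  B5: | IN={a@B3, b@B0, c@B4, e@B4, f@B2} | OUT={a@B5, b@B5, c@B4, e@B4, f@B5}
  B6: | IN={a@B5, b@B5, c@B4, e@B4, f@B5} | OUT={a@B6, b@B6, c@B4, e@B4, f@B5}

Merge at B3: IN[B3] = OUT[B2] = {a@B2, b@B0, c@B0, f@B2}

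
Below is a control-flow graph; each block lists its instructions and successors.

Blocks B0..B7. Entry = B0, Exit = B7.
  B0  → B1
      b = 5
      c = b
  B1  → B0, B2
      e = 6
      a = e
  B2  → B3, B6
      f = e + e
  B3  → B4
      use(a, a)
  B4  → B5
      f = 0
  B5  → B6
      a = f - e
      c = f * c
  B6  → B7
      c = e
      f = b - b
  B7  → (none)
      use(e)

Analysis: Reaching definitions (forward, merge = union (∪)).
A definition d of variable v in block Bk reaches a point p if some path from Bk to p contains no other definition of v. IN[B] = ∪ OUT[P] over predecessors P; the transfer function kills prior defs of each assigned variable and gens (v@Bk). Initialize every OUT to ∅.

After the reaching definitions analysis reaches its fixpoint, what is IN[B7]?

Answer: {a@B1, a@B5, b@B0, c@B6, e@B1, f@B6}

Trace:
Converged values:
  B0:  IN={a@B1, b@B0, c@B0, e@B1}  OUT={a@B1, b@B0, c@B0, e@B1}
  B1:  IN={a@B1, b@B0, c@B0, e@B1}  OUT={a@B1, b@B0, c@B0, e@B1}
  B2:  IN={a@B1, b@B0, c@B0, e@B1}  OUT={a@B1, b@B0, c@B0, e@B1, f@B2}
  B3:  IN={a@B1, b@B0, c@B0, e@B1, f@B2}  OUT={a@B1, b@B0, c@B0, e@B1, f@B2}
  B4:  IN={a@B1, b@B0, c@B0, e@B1, f@B2}  OUT={a@B1, b@B0, c@B0, e@B1, f@B4}
  B5:  IN={a@B1, b@B0, c@B0, e@B1, f@B4}  OUT={a@B5, b@B0, c@B5, e@B1, f@B4}
  B6:  IN={a@B1, a@B5, b@B0, c@B0, c@B5, e@B1, f@B2, f@B4}  OUT={a@B1, a@B5, b@B0, c@B6, e@B1, f@B6}
  B7:  IN={a@B1, a@B5, b@B0, c@B6, e@B1, f@B6}  OUT={a@B1, a@B5, b@B0, c@B6, e@B1, f@B6}

Merge at B7: IN[B7] = OUT[B6] = {a@B1, a@B5, b@B0, c@B6, e@B1, f@B6}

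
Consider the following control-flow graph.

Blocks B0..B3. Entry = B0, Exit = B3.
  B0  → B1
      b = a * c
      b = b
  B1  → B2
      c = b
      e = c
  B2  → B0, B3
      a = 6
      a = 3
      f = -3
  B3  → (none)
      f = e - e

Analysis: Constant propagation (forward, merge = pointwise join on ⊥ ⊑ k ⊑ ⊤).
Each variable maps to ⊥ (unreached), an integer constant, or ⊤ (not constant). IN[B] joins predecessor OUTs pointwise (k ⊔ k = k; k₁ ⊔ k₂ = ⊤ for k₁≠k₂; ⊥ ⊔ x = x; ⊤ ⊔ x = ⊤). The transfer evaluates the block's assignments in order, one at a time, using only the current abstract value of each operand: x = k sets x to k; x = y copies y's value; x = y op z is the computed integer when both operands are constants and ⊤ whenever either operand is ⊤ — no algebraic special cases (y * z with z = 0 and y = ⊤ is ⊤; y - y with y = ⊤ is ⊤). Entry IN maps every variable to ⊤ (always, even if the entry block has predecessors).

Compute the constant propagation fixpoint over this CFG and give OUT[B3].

Answer: {a: 3, b: ⊤, c: ⊤, d: ⊤, e: ⊤, f: ⊤}

Derivation:
Per-block solution:
  B0: | IN=(all ⊤) | OUT=(all ⊤)
  B1: | IN=(all ⊤) | OUT=(all ⊤)
  B2: | IN=(all ⊤) | OUT={a:3, f:-3; rest ⊤}
  B3: | IN={a:3, f:-3; rest ⊤} | OUT={a:3; rest ⊤}

Merge at B3: IN[B3] = OUT[B2] = {a: 3, b: ⊤, c: ⊤, d: ⊤, e: ⊤, f: -3}
Applying B3's transfer function to that IN value gives OUT[B3] (row B3 above).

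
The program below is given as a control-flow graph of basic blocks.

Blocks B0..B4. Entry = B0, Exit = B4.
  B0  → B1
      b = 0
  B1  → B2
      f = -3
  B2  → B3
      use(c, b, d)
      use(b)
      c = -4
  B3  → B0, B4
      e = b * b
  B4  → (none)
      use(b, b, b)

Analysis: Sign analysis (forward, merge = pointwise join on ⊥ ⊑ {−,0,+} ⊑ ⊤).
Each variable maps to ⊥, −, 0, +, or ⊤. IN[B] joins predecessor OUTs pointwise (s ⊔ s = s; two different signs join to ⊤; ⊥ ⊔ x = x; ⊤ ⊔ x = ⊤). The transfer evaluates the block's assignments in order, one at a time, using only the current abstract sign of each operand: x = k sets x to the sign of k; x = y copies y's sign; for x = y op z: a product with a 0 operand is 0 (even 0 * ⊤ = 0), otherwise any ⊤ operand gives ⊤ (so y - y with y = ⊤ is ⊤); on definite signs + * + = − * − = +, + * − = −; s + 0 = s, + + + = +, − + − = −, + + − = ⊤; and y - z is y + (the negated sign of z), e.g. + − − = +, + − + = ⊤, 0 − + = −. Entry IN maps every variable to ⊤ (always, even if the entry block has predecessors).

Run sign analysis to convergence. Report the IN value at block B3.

Converged values:
  B0: | IN=(all ⊤) | OUT={b:0; rest ⊤}
  B1: | IN={b:0; rest ⊤} | OUT={b:0, f:-; rest ⊤}
  B2: | IN={b:0, f:-; rest ⊤} | OUT={b:0, c:-, f:-; rest ⊤}
  B3: | IN={b:0, c:-, f:-; rest ⊤} | OUT={b:0, c:-, e:0, f:-; rest ⊤}
  B4: | IN={b:0, c:-, e:0, f:-; rest ⊤} | OUT={b:0, c:-, e:0, f:-; rest ⊤}

Merge at B3: IN[B3] = OUT[B2] = {a: ⊤, b: 0, c: -, d: ⊤, e: ⊤, f: -}

Answer: {a: ⊤, b: 0, c: -, d: ⊤, e: ⊤, f: -}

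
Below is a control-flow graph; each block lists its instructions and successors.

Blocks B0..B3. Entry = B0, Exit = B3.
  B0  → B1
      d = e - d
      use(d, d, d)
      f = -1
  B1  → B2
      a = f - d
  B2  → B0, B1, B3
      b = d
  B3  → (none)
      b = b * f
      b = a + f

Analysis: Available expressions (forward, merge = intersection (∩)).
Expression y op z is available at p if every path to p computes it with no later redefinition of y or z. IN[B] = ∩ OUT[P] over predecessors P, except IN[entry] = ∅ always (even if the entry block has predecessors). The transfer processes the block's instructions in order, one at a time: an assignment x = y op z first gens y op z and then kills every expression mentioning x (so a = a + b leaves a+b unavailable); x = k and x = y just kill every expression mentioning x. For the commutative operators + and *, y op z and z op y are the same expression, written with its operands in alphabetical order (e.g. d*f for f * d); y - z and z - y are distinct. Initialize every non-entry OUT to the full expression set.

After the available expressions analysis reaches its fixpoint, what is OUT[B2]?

Converged values:
  B0:  IN={}  OUT={}
  B1:  IN={}  OUT={f-d}
  B2:  IN={f-d}  OUT={f-d}
  B3:  IN={f-d}  OUT={a+f, f-d}

Merge at B2: IN[B2] = OUT[B1] = {f-d}
Applying B2's transfer function to that IN value gives OUT[B2] (row B2 above).

Answer: {f-d}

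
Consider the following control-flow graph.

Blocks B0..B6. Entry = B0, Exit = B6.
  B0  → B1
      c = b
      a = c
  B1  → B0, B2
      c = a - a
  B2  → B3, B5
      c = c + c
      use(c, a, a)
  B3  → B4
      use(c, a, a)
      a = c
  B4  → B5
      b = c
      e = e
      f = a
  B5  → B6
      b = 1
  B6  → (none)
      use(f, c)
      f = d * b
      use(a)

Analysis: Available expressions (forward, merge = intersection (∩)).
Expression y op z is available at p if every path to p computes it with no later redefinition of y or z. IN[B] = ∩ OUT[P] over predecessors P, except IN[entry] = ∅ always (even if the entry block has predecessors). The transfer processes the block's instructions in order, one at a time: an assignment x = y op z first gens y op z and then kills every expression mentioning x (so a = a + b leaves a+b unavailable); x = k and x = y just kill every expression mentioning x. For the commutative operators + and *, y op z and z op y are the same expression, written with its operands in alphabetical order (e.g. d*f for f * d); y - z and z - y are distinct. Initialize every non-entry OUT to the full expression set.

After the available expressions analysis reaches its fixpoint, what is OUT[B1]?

Converged values:
  B0:   IN={}   OUT={}
  B1:   IN={}   OUT={a-a}
  B2:   IN={a-a}   OUT={a-a}
  B3:   IN={a-a}   OUT={}
  B4:   IN={}   OUT={}
  B5:   IN={}   OUT={}
  B6:   IN={}   OUT={b*d}

Merge at B1: IN[B1] = OUT[B0] = {}
Applying B1's transfer function to that IN value gives OUT[B1] (row B1 above).

Answer: {a-a}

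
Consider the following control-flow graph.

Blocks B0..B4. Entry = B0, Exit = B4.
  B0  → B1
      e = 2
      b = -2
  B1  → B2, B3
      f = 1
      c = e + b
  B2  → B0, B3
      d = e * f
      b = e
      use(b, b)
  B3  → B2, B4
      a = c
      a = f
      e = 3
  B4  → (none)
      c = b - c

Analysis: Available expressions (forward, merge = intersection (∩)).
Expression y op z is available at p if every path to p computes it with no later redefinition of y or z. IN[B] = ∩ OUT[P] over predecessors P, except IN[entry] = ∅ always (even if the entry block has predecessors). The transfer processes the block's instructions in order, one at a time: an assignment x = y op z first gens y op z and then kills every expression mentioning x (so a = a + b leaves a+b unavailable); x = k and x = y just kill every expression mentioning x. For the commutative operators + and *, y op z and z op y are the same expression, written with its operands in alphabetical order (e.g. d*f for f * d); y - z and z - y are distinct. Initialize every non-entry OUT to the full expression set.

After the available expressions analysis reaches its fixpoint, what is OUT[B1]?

Per-block solution:
  B0:  IN={}  OUT={}
  B1:  IN={}  OUT={b+e}
  B2:  IN={}  OUT={e*f}
  B3:  IN={}  OUT={}
  B4:  IN={}  OUT={}

Merge at B1: IN[B1] = OUT[B0] = {}
Applying B1's transfer function to that IN value gives OUT[B1] (row B1 above).

Answer: {b+e}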